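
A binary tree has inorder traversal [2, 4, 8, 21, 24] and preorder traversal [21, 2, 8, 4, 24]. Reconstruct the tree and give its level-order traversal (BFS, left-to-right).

Inorder:  [2, 4, 8, 21, 24]
Preorder: [21, 2, 8, 4, 24]
Algorithm: preorder visits root first, so consume preorder in order;
for each root, split the current inorder slice at that value into
left-subtree inorder and right-subtree inorder, then recurse.
Recursive splits:
  root=21; inorder splits into left=[2, 4, 8], right=[24]
  root=2; inorder splits into left=[], right=[4, 8]
  root=8; inorder splits into left=[4], right=[]
  root=4; inorder splits into left=[], right=[]
  root=24; inorder splits into left=[], right=[]
Reconstructed level-order: [21, 2, 24, 8, 4]


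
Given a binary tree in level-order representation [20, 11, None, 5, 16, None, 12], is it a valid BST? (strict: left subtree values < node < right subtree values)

Level-order array: [20, 11, None, 5, 16, None, 12]
Validate using subtree bounds (lo, hi): at each node, require lo < value < hi,
then recurse left with hi=value and right with lo=value.
Preorder trace (stopping at first violation):
  at node 20 with bounds (-inf, +inf): OK
  at node 11 with bounds (-inf, 20): OK
  at node 5 with bounds (-inf, 11): OK
  at node 12 with bounds (5, 11): VIOLATION
Node 12 violates its bound: not (5 < 12 < 11).
Result: Not a valid BST


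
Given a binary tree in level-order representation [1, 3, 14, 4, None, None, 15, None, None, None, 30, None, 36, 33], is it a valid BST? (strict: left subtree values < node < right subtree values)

Level-order array: [1, 3, 14, 4, None, None, 15, None, None, None, 30, None, 36, 33]
Validate using subtree bounds (lo, hi): at each node, require lo < value < hi,
then recurse left with hi=value and right with lo=value.
Preorder trace (stopping at first violation):
  at node 1 with bounds (-inf, +inf): OK
  at node 3 with bounds (-inf, 1): VIOLATION
Node 3 violates its bound: not (-inf < 3 < 1).
Result: Not a valid BST


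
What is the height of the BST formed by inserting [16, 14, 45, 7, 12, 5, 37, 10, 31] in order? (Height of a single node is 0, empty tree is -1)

Insertion order: [16, 14, 45, 7, 12, 5, 37, 10, 31]
Tree (level-order array): [16, 14, 45, 7, None, 37, None, 5, 12, 31, None, None, None, 10]
Compute height bottom-up (empty subtree = -1):
  height(5) = 1 + max(-1, -1) = 0
  height(10) = 1 + max(-1, -1) = 0
  height(12) = 1 + max(0, -1) = 1
  height(7) = 1 + max(0, 1) = 2
  height(14) = 1 + max(2, -1) = 3
  height(31) = 1 + max(-1, -1) = 0
  height(37) = 1 + max(0, -1) = 1
  height(45) = 1 + max(1, -1) = 2
  height(16) = 1 + max(3, 2) = 4
Height = 4


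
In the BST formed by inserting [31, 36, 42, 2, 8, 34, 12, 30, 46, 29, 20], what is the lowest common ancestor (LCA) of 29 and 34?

Tree insertion order: [31, 36, 42, 2, 8, 34, 12, 30, 46, 29, 20]
Tree (level-order array): [31, 2, 36, None, 8, 34, 42, None, 12, None, None, None, 46, None, 30, None, None, 29, None, 20]
In a BST, the LCA of p=29, q=34 is the first node v on the
root-to-leaf path with p <= v <= q (go left if both < v, right if both > v).
Walk from root:
  at 31: 29 <= 31 <= 34, this is the LCA
LCA = 31


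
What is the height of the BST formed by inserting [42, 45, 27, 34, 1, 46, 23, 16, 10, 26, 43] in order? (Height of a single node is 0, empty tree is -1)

Insertion order: [42, 45, 27, 34, 1, 46, 23, 16, 10, 26, 43]
Tree (level-order array): [42, 27, 45, 1, 34, 43, 46, None, 23, None, None, None, None, None, None, 16, 26, 10]
Compute height bottom-up (empty subtree = -1):
  height(10) = 1 + max(-1, -1) = 0
  height(16) = 1 + max(0, -1) = 1
  height(26) = 1 + max(-1, -1) = 0
  height(23) = 1 + max(1, 0) = 2
  height(1) = 1 + max(-1, 2) = 3
  height(34) = 1 + max(-1, -1) = 0
  height(27) = 1 + max(3, 0) = 4
  height(43) = 1 + max(-1, -1) = 0
  height(46) = 1 + max(-1, -1) = 0
  height(45) = 1 + max(0, 0) = 1
  height(42) = 1 + max(4, 1) = 5
Height = 5


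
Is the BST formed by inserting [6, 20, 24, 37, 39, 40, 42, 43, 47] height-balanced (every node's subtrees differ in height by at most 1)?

Tree (level-order array): [6, None, 20, None, 24, None, 37, None, 39, None, 40, None, 42, None, 43, None, 47]
Definition: a tree is height-balanced if, at every node, |h(left) - h(right)| <= 1 (empty subtree has height -1).
Bottom-up per-node check:
  node 47: h_left=-1, h_right=-1, diff=0 [OK], height=0
  node 43: h_left=-1, h_right=0, diff=1 [OK], height=1
  node 42: h_left=-1, h_right=1, diff=2 [FAIL (|-1-1|=2 > 1)], height=2
  node 40: h_left=-1, h_right=2, diff=3 [FAIL (|-1-2|=3 > 1)], height=3
  node 39: h_left=-1, h_right=3, diff=4 [FAIL (|-1-3|=4 > 1)], height=4
  node 37: h_left=-1, h_right=4, diff=5 [FAIL (|-1-4|=5 > 1)], height=5
  node 24: h_left=-1, h_right=5, diff=6 [FAIL (|-1-5|=6 > 1)], height=6
  node 20: h_left=-1, h_right=6, diff=7 [FAIL (|-1-6|=7 > 1)], height=7
  node 6: h_left=-1, h_right=7, diff=8 [FAIL (|-1-7|=8 > 1)], height=8
Node 42 violates the condition: |-1 - 1| = 2 > 1.
Result: Not balanced


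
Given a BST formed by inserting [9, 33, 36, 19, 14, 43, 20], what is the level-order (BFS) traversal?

Tree insertion order: [9, 33, 36, 19, 14, 43, 20]
Tree (level-order array): [9, None, 33, 19, 36, 14, 20, None, 43]
BFS from the root, enqueuing left then right child of each popped node:
  queue [9] -> pop 9, enqueue [33], visited so far: [9]
  queue [33] -> pop 33, enqueue [19, 36], visited so far: [9, 33]
  queue [19, 36] -> pop 19, enqueue [14, 20], visited so far: [9, 33, 19]
  queue [36, 14, 20] -> pop 36, enqueue [43], visited so far: [9, 33, 19, 36]
  queue [14, 20, 43] -> pop 14, enqueue [none], visited so far: [9, 33, 19, 36, 14]
  queue [20, 43] -> pop 20, enqueue [none], visited so far: [9, 33, 19, 36, 14, 20]
  queue [43] -> pop 43, enqueue [none], visited so far: [9, 33, 19, 36, 14, 20, 43]
Result: [9, 33, 19, 36, 14, 20, 43]


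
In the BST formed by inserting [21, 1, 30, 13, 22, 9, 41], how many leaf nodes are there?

Tree built from: [21, 1, 30, 13, 22, 9, 41]
Tree (level-order array): [21, 1, 30, None, 13, 22, 41, 9]
Rule: A leaf has 0 children.
Per-node child counts:
  node 21: 2 child(ren)
  node 1: 1 child(ren)
  node 13: 1 child(ren)
  node 9: 0 child(ren)
  node 30: 2 child(ren)
  node 22: 0 child(ren)
  node 41: 0 child(ren)
Matching nodes: [9, 22, 41]
Count of leaf nodes: 3


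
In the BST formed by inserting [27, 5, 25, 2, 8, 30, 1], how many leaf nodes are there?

Tree built from: [27, 5, 25, 2, 8, 30, 1]
Tree (level-order array): [27, 5, 30, 2, 25, None, None, 1, None, 8]
Rule: A leaf has 0 children.
Per-node child counts:
  node 27: 2 child(ren)
  node 5: 2 child(ren)
  node 2: 1 child(ren)
  node 1: 0 child(ren)
  node 25: 1 child(ren)
  node 8: 0 child(ren)
  node 30: 0 child(ren)
Matching nodes: [1, 8, 30]
Count of leaf nodes: 3


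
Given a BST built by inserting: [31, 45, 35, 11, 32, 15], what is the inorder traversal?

Tree insertion order: [31, 45, 35, 11, 32, 15]
Tree (level-order array): [31, 11, 45, None, 15, 35, None, None, None, 32]
Inorder traversal: [11, 15, 31, 32, 35, 45]


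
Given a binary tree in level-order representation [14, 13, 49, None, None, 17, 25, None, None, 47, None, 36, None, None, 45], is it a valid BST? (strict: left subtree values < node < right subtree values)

Level-order array: [14, 13, 49, None, None, 17, 25, None, None, 47, None, 36, None, None, 45]
Validate using subtree bounds (lo, hi): at each node, require lo < value < hi,
then recurse left with hi=value and right with lo=value.
Preorder trace (stopping at first violation):
  at node 14 with bounds (-inf, +inf): OK
  at node 13 with bounds (-inf, 14): OK
  at node 49 with bounds (14, +inf): OK
  at node 17 with bounds (14, 49): OK
  at node 25 with bounds (49, +inf): VIOLATION
Node 25 violates its bound: not (49 < 25 < +inf).
Result: Not a valid BST


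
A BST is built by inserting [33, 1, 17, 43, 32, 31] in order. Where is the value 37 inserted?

Starting tree (level order): [33, 1, 43, None, 17, None, None, None, 32, 31]
Insertion path: 33 -> 43
Result: insert 37 as left child of 43
Final tree (level order): [33, 1, 43, None, 17, 37, None, None, 32, None, None, 31]


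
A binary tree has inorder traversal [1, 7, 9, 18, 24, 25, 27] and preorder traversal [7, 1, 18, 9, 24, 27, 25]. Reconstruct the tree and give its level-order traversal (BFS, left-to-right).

Inorder:  [1, 7, 9, 18, 24, 25, 27]
Preorder: [7, 1, 18, 9, 24, 27, 25]
Algorithm: preorder visits root first, so consume preorder in order;
for each root, split the current inorder slice at that value into
left-subtree inorder and right-subtree inorder, then recurse.
Recursive splits:
  root=7; inorder splits into left=[1], right=[9, 18, 24, 25, 27]
  root=1; inorder splits into left=[], right=[]
  root=18; inorder splits into left=[9], right=[24, 25, 27]
  root=9; inorder splits into left=[], right=[]
  root=24; inorder splits into left=[], right=[25, 27]
  root=27; inorder splits into left=[25], right=[]
  root=25; inorder splits into left=[], right=[]
Reconstructed level-order: [7, 1, 18, 9, 24, 27, 25]


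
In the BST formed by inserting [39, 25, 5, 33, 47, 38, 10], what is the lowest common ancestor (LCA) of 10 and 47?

Tree insertion order: [39, 25, 5, 33, 47, 38, 10]
Tree (level-order array): [39, 25, 47, 5, 33, None, None, None, 10, None, 38]
In a BST, the LCA of p=10, q=47 is the first node v on the
root-to-leaf path with p <= v <= q (go left if both < v, right if both > v).
Walk from root:
  at 39: 10 <= 39 <= 47, this is the LCA
LCA = 39


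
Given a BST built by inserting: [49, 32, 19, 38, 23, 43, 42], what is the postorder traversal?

Tree insertion order: [49, 32, 19, 38, 23, 43, 42]
Tree (level-order array): [49, 32, None, 19, 38, None, 23, None, 43, None, None, 42]
Postorder traversal: [23, 19, 42, 43, 38, 32, 49]


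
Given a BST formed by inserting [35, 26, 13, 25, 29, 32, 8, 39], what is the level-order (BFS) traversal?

Tree insertion order: [35, 26, 13, 25, 29, 32, 8, 39]
Tree (level-order array): [35, 26, 39, 13, 29, None, None, 8, 25, None, 32]
BFS from the root, enqueuing left then right child of each popped node:
  queue [35] -> pop 35, enqueue [26, 39], visited so far: [35]
  queue [26, 39] -> pop 26, enqueue [13, 29], visited so far: [35, 26]
  queue [39, 13, 29] -> pop 39, enqueue [none], visited so far: [35, 26, 39]
  queue [13, 29] -> pop 13, enqueue [8, 25], visited so far: [35, 26, 39, 13]
  queue [29, 8, 25] -> pop 29, enqueue [32], visited so far: [35, 26, 39, 13, 29]
  queue [8, 25, 32] -> pop 8, enqueue [none], visited so far: [35, 26, 39, 13, 29, 8]
  queue [25, 32] -> pop 25, enqueue [none], visited so far: [35, 26, 39, 13, 29, 8, 25]
  queue [32] -> pop 32, enqueue [none], visited so far: [35, 26, 39, 13, 29, 8, 25, 32]
Result: [35, 26, 39, 13, 29, 8, 25, 32]


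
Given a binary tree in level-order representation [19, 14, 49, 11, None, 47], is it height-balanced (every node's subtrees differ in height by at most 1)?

Tree (level-order array): [19, 14, 49, 11, None, 47]
Definition: a tree is height-balanced if, at every node, |h(left) - h(right)| <= 1 (empty subtree has height -1).
Bottom-up per-node check:
  node 11: h_left=-1, h_right=-1, diff=0 [OK], height=0
  node 14: h_left=0, h_right=-1, diff=1 [OK], height=1
  node 47: h_left=-1, h_right=-1, diff=0 [OK], height=0
  node 49: h_left=0, h_right=-1, diff=1 [OK], height=1
  node 19: h_left=1, h_right=1, diff=0 [OK], height=2
All nodes satisfy the balance condition.
Result: Balanced


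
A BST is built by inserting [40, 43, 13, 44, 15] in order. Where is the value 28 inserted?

Starting tree (level order): [40, 13, 43, None, 15, None, 44]
Insertion path: 40 -> 13 -> 15
Result: insert 28 as right child of 15
Final tree (level order): [40, 13, 43, None, 15, None, 44, None, 28]


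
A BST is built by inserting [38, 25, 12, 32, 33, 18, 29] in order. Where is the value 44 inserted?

Starting tree (level order): [38, 25, None, 12, 32, None, 18, 29, 33]
Insertion path: 38
Result: insert 44 as right child of 38
Final tree (level order): [38, 25, 44, 12, 32, None, None, None, 18, 29, 33]


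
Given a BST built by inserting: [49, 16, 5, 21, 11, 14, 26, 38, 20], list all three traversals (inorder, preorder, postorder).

Tree insertion order: [49, 16, 5, 21, 11, 14, 26, 38, 20]
Tree (level-order array): [49, 16, None, 5, 21, None, 11, 20, 26, None, 14, None, None, None, 38]
Inorder (L, root, R): [5, 11, 14, 16, 20, 21, 26, 38, 49]
Preorder (root, L, R): [49, 16, 5, 11, 14, 21, 20, 26, 38]
Postorder (L, R, root): [14, 11, 5, 20, 38, 26, 21, 16, 49]


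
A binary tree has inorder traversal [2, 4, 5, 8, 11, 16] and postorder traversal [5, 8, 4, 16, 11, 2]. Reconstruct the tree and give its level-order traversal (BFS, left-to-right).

Inorder:   [2, 4, 5, 8, 11, 16]
Postorder: [5, 8, 4, 16, 11, 2]
Algorithm: postorder visits root last, so walk postorder right-to-left;
each value is the root of the current inorder slice — split it at that
value, recurse on the right subtree first, then the left.
Recursive splits:
  root=2; inorder splits into left=[], right=[4, 5, 8, 11, 16]
  root=11; inorder splits into left=[4, 5, 8], right=[16]
  root=16; inorder splits into left=[], right=[]
  root=4; inorder splits into left=[], right=[5, 8]
  root=8; inorder splits into left=[5], right=[]
  root=5; inorder splits into left=[], right=[]
Reconstructed level-order: [2, 11, 4, 16, 8, 5]


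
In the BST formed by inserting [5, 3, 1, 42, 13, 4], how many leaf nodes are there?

Tree built from: [5, 3, 1, 42, 13, 4]
Tree (level-order array): [5, 3, 42, 1, 4, 13]
Rule: A leaf has 0 children.
Per-node child counts:
  node 5: 2 child(ren)
  node 3: 2 child(ren)
  node 1: 0 child(ren)
  node 4: 0 child(ren)
  node 42: 1 child(ren)
  node 13: 0 child(ren)
Matching nodes: [1, 4, 13]
Count of leaf nodes: 3


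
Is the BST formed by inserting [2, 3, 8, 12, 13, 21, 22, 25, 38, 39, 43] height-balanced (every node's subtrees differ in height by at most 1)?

Tree (level-order array): [2, None, 3, None, 8, None, 12, None, 13, None, 21, None, 22, None, 25, None, 38, None, 39, None, 43]
Definition: a tree is height-balanced if, at every node, |h(left) - h(right)| <= 1 (empty subtree has height -1).
Bottom-up per-node check:
  node 43: h_left=-1, h_right=-1, diff=0 [OK], height=0
  node 39: h_left=-1, h_right=0, diff=1 [OK], height=1
  node 38: h_left=-1, h_right=1, diff=2 [FAIL (|-1-1|=2 > 1)], height=2
  node 25: h_left=-1, h_right=2, diff=3 [FAIL (|-1-2|=3 > 1)], height=3
  node 22: h_left=-1, h_right=3, diff=4 [FAIL (|-1-3|=4 > 1)], height=4
  node 21: h_left=-1, h_right=4, diff=5 [FAIL (|-1-4|=5 > 1)], height=5
  node 13: h_left=-1, h_right=5, diff=6 [FAIL (|-1-5|=6 > 1)], height=6
  node 12: h_left=-1, h_right=6, diff=7 [FAIL (|-1-6|=7 > 1)], height=7
  node 8: h_left=-1, h_right=7, diff=8 [FAIL (|-1-7|=8 > 1)], height=8
  node 3: h_left=-1, h_right=8, diff=9 [FAIL (|-1-8|=9 > 1)], height=9
  node 2: h_left=-1, h_right=9, diff=10 [FAIL (|-1-9|=10 > 1)], height=10
Node 38 violates the condition: |-1 - 1| = 2 > 1.
Result: Not balanced


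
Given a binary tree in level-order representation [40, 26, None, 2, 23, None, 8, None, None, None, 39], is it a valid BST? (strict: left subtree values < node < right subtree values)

Level-order array: [40, 26, None, 2, 23, None, 8, None, None, None, 39]
Validate using subtree bounds (lo, hi): at each node, require lo < value < hi,
then recurse left with hi=value and right with lo=value.
Preorder trace (stopping at first violation):
  at node 40 with bounds (-inf, +inf): OK
  at node 26 with bounds (-inf, 40): OK
  at node 2 with bounds (-inf, 26): OK
  at node 8 with bounds (2, 26): OK
  at node 39 with bounds (8, 26): VIOLATION
Node 39 violates its bound: not (8 < 39 < 26).
Result: Not a valid BST


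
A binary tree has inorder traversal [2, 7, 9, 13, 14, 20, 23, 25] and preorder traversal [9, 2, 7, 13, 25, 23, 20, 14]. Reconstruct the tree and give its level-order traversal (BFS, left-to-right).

Inorder:  [2, 7, 9, 13, 14, 20, 23, 25]
Preorder: [9, 2, 7, 13, 25, 23, 20, 14]
Algorithm: preorder visits root first, so consume preorder in order;
for each root, split the current inorder slice at that value into
left-subtree inorder and right-subtree inorder, then recurse.
Recursive splits:
  root=9; inorder splits into left=[2, 7], right=[13, 14, 20, 23, 25]
  root=2; inorder splits into left=[], right=[7]
  root=7; inorder splits into left=[], right=[]
  root=13; inorder splits into left=[], right=[14, 20, 23, 25]
  root=25; inorder splits into left=[14, 20, 23], right=[]
  root=23; inorder splits into left=[14, 20], right=[]
  root=20; inorder splits into left=[14], right=[]
  root=14; inorder splits into left=[], right=[]
Reconstructed level-order: [9, 2, 13, 7, 25, 23, 20, 14]


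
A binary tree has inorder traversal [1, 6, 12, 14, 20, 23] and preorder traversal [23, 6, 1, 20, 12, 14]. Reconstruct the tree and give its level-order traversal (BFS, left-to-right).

Inorder:  [1, 6, 12, 14, 20, 23]
Preorder: [23, 6, 1, 20, 12, 14]
Algorithm: preorder visits root first, so consume preorder in order;
for each root, split the current inorder slice at that value into
left-subtree inorder and right-subtree inorder, then recurse.
Recursive splits:
  root=23; inorder splits into left=[1, 6, 12, 14, 20], right=[]
  root=6; inorder splits into left=[1], right=[12, 14, 20]
  root=1; inorder splits into left=[], right=[]
  root=20; inorder splits into left=[12, 14], right=[]
  root=12; inorder splits into left=[], right=[14]
  root=14; inorder splits into left=[], right=[]
Reconstructed level-order: [23, 6, 1, 20, 12, 14]


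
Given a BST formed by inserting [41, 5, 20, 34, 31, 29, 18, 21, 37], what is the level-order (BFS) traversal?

Tree insertion order: [41, 5, 20, 34, 31, 29, 18, 21, 37]
Tree (level-order array): [41, 5, None, None, 20, 18, 34, None, None, 31, 37, 29, None, None, None, 21]
BFS from the root, enqueuing left then right child of each popped node:
  queue [41] -> pop 41, enqueue [5], visited so far: [41]
  queue [5] -> pop 5, enqueue [20], visited so far: [41, 5]
  queue [20] -> pop 20, enqueue [18, 34], visited so far: [41, 5, 20]
  queue [18, 34] -> pop 18, enqueue [none], visited so far: [41, 5, 20, 18]
  queue [34] -> pop 34, enqueue [31, 37], visited so far: [41, 5, 20, 18, 34]
  queue [31, 37] -> pop 31, enqueue [29], visited so far: [41, 5, 20, 18, 34, 31]
  queue [37, 29] -> pop 37, enqueue [none], visited so far: [41, 5, 20, 18, 34, 31, 37]
  queue [29] -> pop 29, enqueue [21], visited so far: [41, 5, 20, 18, 34, 31, 37, 29]
  queue [21] -> pop 21, enqueue [none], visited so far: [41, 5, 20, 18, 34, 31, 37, 29, 21]
Result: [41, 5, 20, 18, 34, 31, 37, 29, 21]


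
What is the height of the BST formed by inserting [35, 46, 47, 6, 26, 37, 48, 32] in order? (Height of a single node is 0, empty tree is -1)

Insertion order: [35, 46, 47, 6, 26, 37, 48, 32]
Tree (level-order array): [35, 6, 46, None, 26, 37, 47, None, 32, None, None, None, 48]
Compute height bottom-up (empty subtree = -1):
  height(32) = 1 + max(-1, -1) = 0
  height(26) = 1 + max(-1, 0) = 1
  height(6) = 1 + max(-1, 1) = 2
  height(37) = 1 + max(-1, -1) = 0
  height(48) = 1 + max(-1, -1) = 0
  height(47) = 1 + max(-1, 0) = 1
  height(46) = 1 + max(0, 1) = 2
  height(35) = 1 + max(2, 2) = 3
Height = 3


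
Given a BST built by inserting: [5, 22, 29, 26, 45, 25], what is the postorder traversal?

Tree insertion order: [5, 22, 29, 26, 45, 25]
Tree (level-order array): [5, None, 22, None, 29, 26, 45, 25]
Postorder traversal: [25, 26, 45, 29, 22, 5]


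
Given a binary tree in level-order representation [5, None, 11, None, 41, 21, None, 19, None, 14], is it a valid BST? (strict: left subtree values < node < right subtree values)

Level-order array: [5, None, 11, None, 41, 21, None, 19, None, 14]
Validate using subtree bounds (lo, hi): at each node, require lo < value < hi,
then recurse left with hi=value and right with lo=value.
Preorder trace (stopping at first violation):
  at node 5 with bounds (-inf, +inf): OK
  at node 11 with bounds (5, +inf): OK
  at node 41 with bounds (11, +inf): OK
  at node 21 with bounds (11, 41): OK
  at node 19 with bounds (11, 21): OK
  at node 14 with bounds (11, 19): OK
No violation found at any node.
Result: Valid BST


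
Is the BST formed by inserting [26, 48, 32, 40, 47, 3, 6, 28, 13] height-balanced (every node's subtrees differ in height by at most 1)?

Tree (level-order array): [26, 3, 48, None, 6, 32, None, None, 13, 28, 40, None, None, None, None, None, 47]
Definition: a tree is height-balanced if, at every node, |h(left) - h(right)| <= 1 (empty subtree has height -1).
Bottom-up per-node check:
  node 13: h_left=-1, h_right=-1, diff=0 [OK], height=0
  node 6: h_left=-1, h_right=0, diff=1 [OK], height=1
  node 3: h_left=-1, h_right=1, diff=2 [FAIL (|-1-1|=2 > 1)], height=2
  node 28: h_left=-1, h_right=-1, diff=0 [OK], height=0
  node 47: h_left=-1, h_right=-1, diff=0 [OK], height=0
  node 40: h_left=-1, h_right=0, diff=1 [OK], height=1
  node 32: h_left=0, h_right=1, diff=1 [OK], height=2
  node 48: h_left=2, h_right=-1, diff=3 [FAIL (|2--1|=3 > 1)], height=3
  node 26: h_left=2, h_right=3, diff=1 [OK], height=4
Node 3 violates the condition: |-1 - 1| = 2 > 1.
Result: Not balanced


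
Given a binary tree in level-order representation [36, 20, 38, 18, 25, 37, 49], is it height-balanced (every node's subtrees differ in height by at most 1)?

Tree (level-order array): [36, 20, 38, 18, 25, 37, 49]
Definition: a tree is height-balanced if, at every node, |h(left) - h(right)| <= 1 (empty subtree has height -1).
Bottom-up per-node check:
  node 18: h_left=-1, h_right=-1, diff=0 [OK], height=0
  node 25: h_left=-1, h_right=-1, diff=0 [OK], height=0
  node 20: h_left=0, h_right=0, diff=0 [OK], height=1
  node 37: h_left=-1, h_right=-1, diff=0 [OK], height=0
  node 49: h_left=-1, h_right=-1, diff=0 [OK], height=0
  node 38: h_left=0, h_right=0, diff=0 [OK], height=1
  node 36: h_left=1, h_right=1, diff=0 [OK], height=2
All nodes satisfy the balance condition.
Result: Balanced


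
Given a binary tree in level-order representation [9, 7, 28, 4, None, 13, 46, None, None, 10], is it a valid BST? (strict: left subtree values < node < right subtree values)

Level-order array: [9, 7, 28, 4, None, 13, 46, None, None, 10]
Validate using subtree bounds (lo, hi): at each node, require lo < value < hi,
then recurse left with hi=value and right with lo=value.
Preorder trace (stopping at first violation):
  at node 9 with bounds (-inf, +inf): OK
  at node 7 with bounds (-inf, 9): OK
  at node 4 with bounds (-inf, 7): OK
  at node 28 with bounds (9, +inf): OK
  at node 13 with bounds (9, 28): OK
  at node 10 with bounds (9, 13): OK
  at node 46 with bounds (28, +inf): OK
No violation found at any node.
Result: Valid BST


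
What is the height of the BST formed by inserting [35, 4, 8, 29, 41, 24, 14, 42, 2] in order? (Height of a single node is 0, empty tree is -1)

Insertion order: [35, 4, 8, 29, 41, 24, 14, 42, 2]
Tree (level-order array): [35, 4, 41, 2, 8, None, 42, None, None, None, 29, None, None, 24, None, 14]
Compute height bottom-up (empty subtree = -1):
  height(2) = 1 + max(-1, -1) = 0
  height(14) = 1 + max(-1, -1) = 0
  height(24) = 1 + max(0, -1) = 1
  height(29) = 1 + max(1, -1) = 2
  height(8) = 1 + max(-1, 2) = 3
  height(4) = 1 + max(0, 3) = 4
  height(42) = 1 + max(-1, -1) = 0
  height(41) = 1 + max(-1, 0) = 1
  height(35) = 1 + max(4, 1) = 5
Height = 5


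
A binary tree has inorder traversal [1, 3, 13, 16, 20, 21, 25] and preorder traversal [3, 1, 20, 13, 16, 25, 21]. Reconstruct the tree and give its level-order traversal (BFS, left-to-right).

Inorder:  [1, 3, 13, 16, 20, 21, 25]
Preorder: [3, 1, 20, 13, 16, 25, 21]
Algorithm: preorder visits root first, so consume preorder in order;
for each root, split the current inorder slice at that value into
left-subtree inorder and right-subtree inorder, then recurse.
Recursive splits:
  root=3; inorder splits into left=[1], right=[13, 16, 20, 21, 25]
  root=1; inorder splits into left=[], right=[]
  root=20; inorder splits into left=[13, 16], right=[21, 25]
  root=13; inorder splits into left=[], right=[16]
  root=16; inorder splits into left=[], right=[]
  root=25; inorder splits into left=[21], right=[]
  root=21; inorder splits into left=[], right=[]
Reconstructed level-order: [3, 1, 20, 13, 25, 16, 21]


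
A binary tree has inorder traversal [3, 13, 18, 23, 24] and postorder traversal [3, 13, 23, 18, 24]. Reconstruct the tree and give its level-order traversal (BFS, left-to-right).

Inorder:   [3, 13, 18, 23, 24]
Postorder: [3, 13, 23, 18, 24]
Algorithm: postorder visits root last, so walk postorder right-to-left;
each value is the root of the current inorder slice — split it at that
value, recurse on the right subtree first, then the left.
Recursive splits:
  root=24; inorder splits into left=[3, 13, 18, 23], right=[]
  root=18; inorder splits into left=[3, 13], right=[23]
  root=23; inorder splits into left=[], right=[]
  root=13; inorder splits into left=[3], right=[]
  root=3; inorder splits into left=[], right=[]
Reconstructed level-order: [24, 18, 13, 23, 3]


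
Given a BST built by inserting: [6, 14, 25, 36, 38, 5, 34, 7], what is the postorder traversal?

Tree insertion order: [6, 14, 25, 36, 38, 5, 34, 7]
Tree (level-order array): [6, 5, 14, None, None, 7, 25, None, None, None, 36, 34, 38]
Postorder traversal: [5, 7, 34, 38, 36, 25, 14, 6]


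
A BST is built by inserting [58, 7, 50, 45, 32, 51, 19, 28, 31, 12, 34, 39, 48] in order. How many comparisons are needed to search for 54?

Search path for 54: 58 -> 7 -> 50 -> 51
Found: False
Comparisons: 4


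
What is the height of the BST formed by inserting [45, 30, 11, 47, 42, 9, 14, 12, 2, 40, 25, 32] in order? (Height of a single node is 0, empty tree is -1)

Insertion order: [45, 30, 11, 47, 42, 9, 14, 12, 2, 40, 25, 32]
Tree (level-order array): [45, 30, 47, 11, 42, None, None, 9, 14, 40, None, 2, None, 12, 25, 32]
Compute height bottom-up (empty subtree = -1):
  height(2) = 1 + max(-1, -1) = 0
  height(9) = 1 + max(0, -1) = 1
  height(12) = 1 + max(-1, -1) = 0
  height(25) = 1 + max(-1, -1) = 0
  height(14) = 1 + max(0, 0) = 1
  height(11) = 1 + max(1, 1) = 2
  height(32) = 1 + max(-1, -1) = 0
  height(40) = 1 + max(0, -1) = 1
  height(42) = 1 + max(1, -1) = 2
  height(30) = 1 + max(2, 2) = 3
  height(47) = 1 + max(-1, -1) = 0
  height(45) = 1 + max(3, 0) = 4
Height = 4


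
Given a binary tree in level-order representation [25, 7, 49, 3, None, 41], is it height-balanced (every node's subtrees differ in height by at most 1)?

Tree (level-order array): [25, 7, 49, 3, None, 41]
Definition: a tree is height-balanced if, at every node, |h(left) - h(right)| <= 1 (empty subtree has height -1).
Bottom-up per-node check:
  node 3: h_left=-1, h_right=-1, diff=0 [OK], height=0
  node 7: h_left=0, h_right=-1, diff=1 [OK], height=1
  node 41: h_left=-1, h_right=-1, diff=0 [OK], height=0
  node 49: h_left=0, h_right=-1, diff=1 [OK], height=1
  node 25: h_left=1, h_right=1, diff=0 [OK], height=2
All nodes satisfy the balance condition.
Result: Balanced


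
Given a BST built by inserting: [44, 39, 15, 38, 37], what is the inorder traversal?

Tree insertion order: [44, 39, 15, 38, 37]
Tree (level-order array): [44, 39, None, 15, None, None, 38, 37]
Inorder traversal: [15, 37, 38, 39, 44]


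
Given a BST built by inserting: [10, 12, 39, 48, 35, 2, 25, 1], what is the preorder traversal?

Tree insertion order: [10, 12, 39, 48, 35, 2, 25, 1]
Tree (level-order array): [10, 2, 12, 1, None, None, 39, None, None, 35, 48, 25]
Preorder traversal: [10, 2, 1, 12, 39, 35, 25, 48]


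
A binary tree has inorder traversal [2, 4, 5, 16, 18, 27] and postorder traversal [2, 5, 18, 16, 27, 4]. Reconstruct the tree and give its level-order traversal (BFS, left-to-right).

Inorder:   [2, 4, 5, 16, 18, 27]
Postorder: [2, 5, 18, 16, 27, 4]
Algorithm: postorder visits root last, so walk postorder right-to-left;
each value is the root of the current inorder slice — split it at that
value, recurse on the right subtree first, then the left.
Recursive splits:
  root=4; inorder splits into left=[2], right=[5, 16, 18, 27]
  root=27; inorder splits into left=[5, 16, 18], right=[]
  root=16; inorder splits into left=[5], right=[18]
  root=18; inorder splits into left=[], right=[]
  root=5; inorder splits into left=[], right=[]
  root=2; inorder splits into left=[], right=[]
Reconstructed level-order: [4, 2, 27, 16, 5, 18]


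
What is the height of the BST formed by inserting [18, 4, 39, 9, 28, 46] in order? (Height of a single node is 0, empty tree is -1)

Insertion order: [18, 4, 39, 9, 28, 46]
Tree (level-order array): [18, 4, 39, None, 9, 28, 46]
Compute height bottom-up (empty subtree = -1):
  height(9) = 1 + max(-1, -1) = 0
  height(4) = 1 + max(-1, 0) = 1
  height(28) = 1 + max(-1, -1) = 0
  height(46) = 1 + max(-1, -1) = 0
  height(39) = 1 + max(0, 0) = 1
  height(18) = 1 + max(1, 1) = 2
Height = 2


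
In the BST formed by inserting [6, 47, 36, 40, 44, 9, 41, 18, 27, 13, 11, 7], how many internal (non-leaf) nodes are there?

Tree built from: [6, 47, 36, 40, 44, 9, 41, 18, 27, 13, 11, 7]
Tree (level-order array): [6, None, 47, 36, None, 9, 40, 7, 18, None, 44, None, None, 13, 27, 41, None, 11]
Rule: An internal node has at least one child.
Per-node child counts:
  node 6: 1 child(ren)
  node 47: 1 child(ren)
  node 36: 2 child(ren)
  node 9: 2 child(ren)
  node 7: 0 child(ren)
  node 18: 2 child(ren)
  node 13: 1 child(ren)
  node 11: 0 child(ren)
  node 27: 0 child(ren)
  node 40: 1 child(ren)
  node 44: 1 child(ren)
  node 41: 0 child(ren)
Matching nodes: [6, 47, 36, 9, 18, 13, 40, 44]
Count of internal (non-leaf) nodes: 8


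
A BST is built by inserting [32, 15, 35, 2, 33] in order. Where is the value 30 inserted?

Starting tree (level order): [32, 15, 35, 2, None, 33]
Insertion path: 32 -> 15
Result: insert 30 as right child of 15
Final tree (level order): [32, 15, 35, 2, 30, 33]


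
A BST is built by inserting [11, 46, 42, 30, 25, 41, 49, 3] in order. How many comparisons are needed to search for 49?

Search path for 49: 11 -> 46 -> 49
Found: True
Comparisons: 3


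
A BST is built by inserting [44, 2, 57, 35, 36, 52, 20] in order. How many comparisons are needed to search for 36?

Search path for 36: 44 -> 2 -> 35 -> 36
Found: True
Comparisons: 4


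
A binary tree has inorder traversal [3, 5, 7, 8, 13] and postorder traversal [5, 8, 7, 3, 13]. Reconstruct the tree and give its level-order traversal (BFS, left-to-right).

Inorder:   [3, 5, 7, 8, 13]
Postorder: [5, 8, 7, 3, 13]
Algorithm: postorder visits root last, so walk postorder right-to-left;
each value is the root of the current inorder slice — split it at that
value, recurse on the right subtree first, then the left.
Recursive splits:
  root=13; inorder splits into left=[3, 5, 7, 8], right=[]
  root=3; inorder splits into left=[], right=[5, 7, 8]
  root=7; inorder splits into left=[5], right=[8]
  root=8; inorder splits into left=[], right=[]
  root=5; inorder splits into left=[], right=[]
Reconstructed level-order: [13, 3, 7, 5, 8]


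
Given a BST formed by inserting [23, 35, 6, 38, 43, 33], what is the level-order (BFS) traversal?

Tree insertion order: [23, 35, 6, 38, 43, 33]
Tree (level-order array): [23, 6, 35, None, None, 33, 38, None, None, None, 43]
BFS from the root, enqueuing left then right child of each popped node:
  queue [23] -> pop 23, enqueue [6, 35], visited so far: [23]
  queue [6, 35] -> pop 6, enqueue [none], visited so far: [23, 6]
  queue [35] -> pop 35, enqueue [33, 38], visited so far: [23, 6, 35]
  queue [33, 38] -> pop 33, enqueue [none], visited so far: [23, 6, 35, 33]
  queue [38] -> pop 38, enqueue [43], visited so far: [23, 6, 35, 33, 38]
  queue [43] -> pop 43, enqueue [none], visited so far: [23, 6, 35, 33, 38, 43]
Result: [23, 6, 35, 33, 38, 43]


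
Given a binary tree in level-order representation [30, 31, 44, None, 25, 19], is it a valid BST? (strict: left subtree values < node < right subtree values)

Level-order array: [30, 31, 44, None, 25, 19]
Validate using subtree bounds (lo, hi): at each node, require lo < value < hi,
then recurse left with hi=value and right with lo=value.
Preorder trace (stopping at first violation):
  at node 30 with bounds (-inf, +inf): OK
  at node 31 with bounds (-inf, 30): VIOLATION
Node 31 violates its bound: not (-inf < 31 < 30).
Result: Not a valid BST


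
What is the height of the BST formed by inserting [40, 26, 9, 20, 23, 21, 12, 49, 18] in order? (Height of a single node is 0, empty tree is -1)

Insertion order: [40, 26, 9, 20, 23, 21, 12, 49, 18]
Tree (level-order array): [40, 26, 49, 9, None, None, None, None, 20, 12, 23, None, 18, 21]
Compute height bottom-up (empty subtree = -1):
  height(18) = 1 + max(-1, -1) = 0
  height(12) = 1 + max(-1, 0) = 1
  height(21) = 1 + max(-1, -1) = 0
  height(23) = 1 + max(0, -1) = 1
  height(20) = 1 + max(1, 1) = 2
  height(9) = 1 + max(-1, 2) = 3
  height(26) = 1 + max(3, -1) = 4
  height(49) = 1 + max(-1, -1) = 0
  height(40) = 1 + max(4, 0) = 5
Height = 5


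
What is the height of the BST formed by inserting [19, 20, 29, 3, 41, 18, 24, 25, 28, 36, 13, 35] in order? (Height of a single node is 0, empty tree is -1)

Insertion order: [19, 20, 29, 3, 41, 18, 24, 25, 28, 36, 13, 35]
Tree (level-order array): [19, 3, 20, None, 18, None, 29, 13, None, 24, 41, None, None, None, 25, 36, None, None, 28, 35]
Compute height bottom-up (empty subtree = -1):
  height(13) = 1 + max(-1, -1) = 0
  height(18) = 1 + max(0, -1) = 1
  height(3) = 1 + max(-1, 1) = 2
  height(28) = 1 + max(-1, -1) = 0
  height(25) = 1 + max(-1, 0) = 1
  height(24) = 1 + max(-1, 1) = 2
  height(35) = 1 + max(-1, -1) = 0
  height(36) = 1 + max(0, -1) = 1
  height(41) = 1 + max(1, -1) = 2
  height(29) = 1 + max(2, 2) = 3
  height(20) = 1 + max(-1, 3) = 4
  height(19) = 1 + max(2, 4) = 5
Height = 5


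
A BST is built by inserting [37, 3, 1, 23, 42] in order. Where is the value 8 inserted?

Starting tree (level order): [37, 3, 42, 1, 23]
Insertion path: 37 -> 3 -> 23
Result: insert 8 as left child of 23
Final tree (level order): [37, 3, 42, 1, 23, None, None, None, None, 8]


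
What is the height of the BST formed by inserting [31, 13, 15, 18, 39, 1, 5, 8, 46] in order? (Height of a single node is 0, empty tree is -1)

Insertion order: [31, 13, 15, 18, 39, 1, 5, 8, 46]
Tree (level-order array): [31, 13, 39, 1, 15, None, 46, None, 5, None, 18, None, None, None, 8]
Compute height bottom-up (empty subtree = -1):
  height(8) = 1 + max(-1, -1) = 0
  height(5) = 1 + max(-1, 0) = 1
  height(1) = 1 + max(-1, 1) = 2
  height(18) = 1 + max(-1, -1) = 0
  height(15) = 1 + max(-1, 0) = 1
  height(13) = 1 + max(2, 1) = 3
  height(46) = 1 + max(-1, -1) = 0
  height(39) = 1 + max(-1, 0) = 1
  height(31) = 1 + max(3, 1) = 4
Height = 4


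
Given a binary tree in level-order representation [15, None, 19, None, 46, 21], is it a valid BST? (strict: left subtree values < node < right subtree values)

Level-order array: [15, None, 19, None, 46, 21]
Validate using subtree bounds (lo, hi): at each node, require lo < value < hi,
then recurse left with hi=value and right with lo=value.
Preorder trace (stopping at first violation):
  at node 15 with bounds (-inf, +inf): OK
  at node 19 with bounds (15, +inf): OK
  at node 46 with bounds (19, +inf): OK
  at node 21 with bounds (19, 46): OK
No violation found at any node.
Result: Valid BST


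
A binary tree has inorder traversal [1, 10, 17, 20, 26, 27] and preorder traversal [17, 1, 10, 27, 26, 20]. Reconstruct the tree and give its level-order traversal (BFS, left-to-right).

Inorder:  [1, 10, 17, 20, 26, 27]
Preorder: [17, 1, 10, 27, 26, 20]
Algorithm: preorder visits root first, so consume preorder in order;
for each root, split the current inorder slice at that value into
left-subtree inorder and right-subtree inorder, then recurse.
Recursive splits:
  root=17; inorder splits into left=[1, 10], right=[20, 26, 27]
  root=1; inorder splits into left=[], right=[10]
  root=10; inorder splits into left=[], right=[]
  root=27; inorder splits into left=[20, 26], right=[]
  root=26; inorder splits into left=[20], right=[]
  root=20; inorder splits into left=[], right=[]
Reconstructed level-order: [17, 1, 27, 10, 26, 20]


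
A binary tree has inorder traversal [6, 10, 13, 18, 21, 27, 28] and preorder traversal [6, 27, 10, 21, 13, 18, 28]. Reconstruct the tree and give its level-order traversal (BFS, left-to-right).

Inorder:  [6, 10, 13, 18, 21, 27, 28]
Preorder: [6, 27, 10, 21, 13, 18, 28]
Algorithm: preorder visits root first, so consume preorder in order;
for each root, split the current inorder slice at that value into
left-subtree inorder and right-subtree inorder, then recurse.
Recursive splits:
  root=6; inorder splits into left=[], right=[10, 13, 18, 21, 27, 28]
  root=27; inorder splits into left=[10, 13, 18, 21], right=[28]
  root=10; inorder splits into left=[], right=[13, 18, 21]
  root=21; inorder splits into left=[13, 18], right=[]
  root=13; inorder splits into left=[], right=[18]
  root=18; inorder splits into left=[], right=[]
  root=28; inorder splits into left=[], right=[]
Reconstructed level-order: [6, 27, 10, 28, 21, 13, 18]


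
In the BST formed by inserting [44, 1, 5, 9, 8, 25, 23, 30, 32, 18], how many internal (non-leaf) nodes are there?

Tree built from: [44, 1, 5, 9, 8, 25, 23, 30, 32, 18]
Tree (level-order array): [44, 1, None, None, 5, None, 9, 8, 25, None, None, 23, 30, 18, None, None, 32]
Rule: An internal node has at least one child.
Per-node child counts:
  node 44: 1 child(ren)
  node 1: 1 child(ren)
  node 5: 1 child(ren)
  node 9: 2 child(ren)
  node 8: 0 child(ren)
  node 25: 2 child(ren)
  node 23: 1 child(ren)
  node 18: 0 child(ren)
  node 30: 1 child(ren)
  node 32: 0 child(ren)
Matching nodes: [44, 1, 5, 9, 25, 23, 30]
Count of internal (non-leaf) nodes: 7


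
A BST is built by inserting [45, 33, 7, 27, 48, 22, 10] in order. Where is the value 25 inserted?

Starting tree (level order): [45, 33, 48, 7, None, None, None, None, 27, 22, None, 10]
Insertion path: 45 -> 33 -> 7 -> 27 -> 22
Result: insert 25 as right child of 22
Final tree (level order): [45, 33, 48, 7, None, None, None, None, 27, 22, None, 10, 25]


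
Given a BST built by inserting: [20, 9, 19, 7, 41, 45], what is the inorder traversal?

Tree insertion order: [20, 9, 19, 7, 41, 45]
Tree (level-order array): [20, 9, 41, 7, 19, None, 45]
Inorder traversal: [7, 9, 19, 20, 41, 45]


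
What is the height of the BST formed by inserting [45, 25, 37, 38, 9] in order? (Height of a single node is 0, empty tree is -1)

Insertion order: [45, 25, 37, 38, 9]
Tree (level-order array): [45, 25, None, 9, 37, None, None, None, 38]
Compute height bottom-up (empty subtree = -1):
  height(9) = 1 + max(-1, -1) = 0
  height(38) = 1 + max(-1, -1) = 0
  height(37) = 1 + max(-1, 0) = 1
  height(25) = 1 + max(0, 1) = 2
  height(45) = 1 + max(2, -1) = 3
Height = 3


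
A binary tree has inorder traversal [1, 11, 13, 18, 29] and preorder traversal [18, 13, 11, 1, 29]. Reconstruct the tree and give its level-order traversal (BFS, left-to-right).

Inorder:  [1, 11, 13, 18, 29]
Preorder: [18, 13, 11, 1, 29]
Algorithm: preorder visits root first, so consume preorder in order;
for each root, split the current inorder slice at that value into
left-subtree inorder and right-subtree inorder, then recurse.
Recursive splits:
  root=18; inorder splits into left=[1, 11, 13], right=[29]
  root=13; inorder splits into left=[1, 11], right=[]
  root=11; inorder splits into left=[1], right=[]
  root=1; inorder splits into left=[], right=[]
  root=29; inorder splits into left=[], right=[]
Reconstructed level-order: [18, 13, 29, 11, 1]


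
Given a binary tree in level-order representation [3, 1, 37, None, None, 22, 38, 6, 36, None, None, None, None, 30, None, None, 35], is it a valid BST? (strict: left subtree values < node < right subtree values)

Level-order array: [3, 1, 37, None, None, 22, 38, 6, 36, None, None, None, None, 30, None, None, 35]
Validate using subtree bounds (lo, hi): at each node, require lo < value < hi,
then recurse left with hi=value and right with lo=value.
Preorder trace (stopping at first violation):
  at node 3 with bounds (-inf, +inf): OK
  at node 1 with bounds (-inf, 3): OK
  at node 37 with bounds (3, +inf): OK
  at node 22 with bounds (3, 37): OK
  at node 6 with bounds (3, 22): OK
  at node 36 with bounds (22, 37): OK
  at node 30 with bounds (22, 36): OK
  at node 35 with bounds (30, 36): OK
  at node 38 with bounds (37, +inf): OK
No violation found at any node.
Result: Valid BST
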